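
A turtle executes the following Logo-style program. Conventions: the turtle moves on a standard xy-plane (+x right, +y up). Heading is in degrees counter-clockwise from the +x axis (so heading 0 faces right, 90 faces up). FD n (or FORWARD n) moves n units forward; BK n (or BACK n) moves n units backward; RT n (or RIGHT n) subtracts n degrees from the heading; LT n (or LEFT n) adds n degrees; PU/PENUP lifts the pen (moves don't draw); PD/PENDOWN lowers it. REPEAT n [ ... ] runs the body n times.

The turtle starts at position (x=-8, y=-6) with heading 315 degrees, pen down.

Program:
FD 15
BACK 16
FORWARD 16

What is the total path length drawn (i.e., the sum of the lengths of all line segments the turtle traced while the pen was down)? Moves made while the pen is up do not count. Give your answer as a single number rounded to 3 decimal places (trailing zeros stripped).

Answer: 47

Derivation:
Executing turtle program step by step:
Start: pos=(-8,-6), heading=315, pen down
FD 15: (-8,-6) -> (2.607,-16.607) [heading=315, draw]
BK 16: (2.607,-16.607) -> (-8.707,-5.293) [heading=315, draw]
FD 16: (-8.707,-5.293) -> (2.607,-16.607) [heading=315, draw]
Final: pos=(2.607,-16.607), heading=315, 3 segment(s) drawn

Segment lengths:
  seg 1: (-8,-6) -> (2.607,-16.607), length = 15
  seg 2: (2.607,-16.607) -> (-8.707,-5.293), length = 16
  seg 3: (-8.707,-5.293) -> (2.607,-16.607), length = 16
Total = 47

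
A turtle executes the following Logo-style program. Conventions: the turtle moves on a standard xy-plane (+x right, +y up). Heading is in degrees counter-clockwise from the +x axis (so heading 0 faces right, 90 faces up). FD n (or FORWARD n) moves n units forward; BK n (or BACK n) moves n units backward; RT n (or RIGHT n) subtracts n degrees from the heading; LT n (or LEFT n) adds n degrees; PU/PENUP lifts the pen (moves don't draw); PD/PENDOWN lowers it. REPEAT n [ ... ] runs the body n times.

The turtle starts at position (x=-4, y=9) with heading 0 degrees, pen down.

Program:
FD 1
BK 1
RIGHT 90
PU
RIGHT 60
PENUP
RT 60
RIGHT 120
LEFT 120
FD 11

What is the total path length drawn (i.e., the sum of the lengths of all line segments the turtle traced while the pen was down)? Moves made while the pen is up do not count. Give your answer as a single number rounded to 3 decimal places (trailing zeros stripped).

Answer: 2

Derivation:
Executing turtle program step by step:
Start: pos=(-4,9), heading=0, pen down
FD 1: (-4,9) -> (-3,9) [heading=0, draw]
BK 1: (-3,9) -> (-4,9) [heading=0, draw]
RT 90: heading 0 -> 270
PU: pen up
RT 60: heading 270 -> 210
PU: pen up
RT 60: heading 210 -> 150
RT 120: heading 150 -> 30
LT 120: heading 30 -> 150
FD 11: (-4,9) -> (-13.526,14.5) [heading=150, move]
Final: pos=(-13.526,14.5), heading=150, 2 segment(s) drawn

Segment lengths:
  seg 1: (-4,9) -> (-3,9), length = 1
  seg 2: (-3,9) -> (-4,9), length = 1
Total = 2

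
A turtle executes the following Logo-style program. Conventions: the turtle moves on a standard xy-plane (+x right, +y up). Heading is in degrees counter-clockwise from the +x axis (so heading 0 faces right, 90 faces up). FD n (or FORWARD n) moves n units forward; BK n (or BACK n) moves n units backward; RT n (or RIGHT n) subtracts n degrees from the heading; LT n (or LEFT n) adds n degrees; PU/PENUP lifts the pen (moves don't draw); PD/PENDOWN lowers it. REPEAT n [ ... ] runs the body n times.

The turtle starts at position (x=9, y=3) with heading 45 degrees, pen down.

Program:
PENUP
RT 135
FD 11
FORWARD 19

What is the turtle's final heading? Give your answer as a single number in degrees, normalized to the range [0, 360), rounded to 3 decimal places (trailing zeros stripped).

Answer: 270

Derivation:
Executing turtle program step by step:
Start: pos=(9,3), heading=45, pen down
PU: pen up
RT 135: heading 45 -> 270
FD 11: (9,3) -> (9,-8) [heading=270, move]
FD 19: (9,-8) -> (9,-27) [heading=270, move]
Final: pos=(9,-27), heading=270, 0 segment(s) drawn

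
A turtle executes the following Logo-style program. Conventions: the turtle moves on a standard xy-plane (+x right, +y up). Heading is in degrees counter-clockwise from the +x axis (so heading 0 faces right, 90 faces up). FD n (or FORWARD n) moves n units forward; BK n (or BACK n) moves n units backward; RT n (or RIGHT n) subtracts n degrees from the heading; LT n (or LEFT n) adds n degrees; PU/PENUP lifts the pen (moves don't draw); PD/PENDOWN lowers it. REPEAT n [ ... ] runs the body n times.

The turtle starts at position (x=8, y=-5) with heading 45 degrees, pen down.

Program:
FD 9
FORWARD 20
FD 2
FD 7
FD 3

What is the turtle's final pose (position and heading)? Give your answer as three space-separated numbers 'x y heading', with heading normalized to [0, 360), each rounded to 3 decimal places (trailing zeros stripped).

Answer: 36.991 23.991 45

Derivation:
Executing turtle program step by step:
Start: pos=(8,-5), heading=45, pen down
FD 9: (8,-5) -> (14.364,1.364) [heading=45, draw]
FD 20: (14.364,1.364) -> (28.506,15.506) [heading=45, draw]
FD 2: (28.506,15.506) -> (29.92,16.92) [heading=45, draw]
FD 7: (29.92,16.92) -> (34.87,21.87) [heading=45, draw]
FD 3: (34.87,21.87) -> (36.991,23.991) [heading=45, draw]
Final: pos=(36.991,23.991), heading=45, 5 segment(s) drawn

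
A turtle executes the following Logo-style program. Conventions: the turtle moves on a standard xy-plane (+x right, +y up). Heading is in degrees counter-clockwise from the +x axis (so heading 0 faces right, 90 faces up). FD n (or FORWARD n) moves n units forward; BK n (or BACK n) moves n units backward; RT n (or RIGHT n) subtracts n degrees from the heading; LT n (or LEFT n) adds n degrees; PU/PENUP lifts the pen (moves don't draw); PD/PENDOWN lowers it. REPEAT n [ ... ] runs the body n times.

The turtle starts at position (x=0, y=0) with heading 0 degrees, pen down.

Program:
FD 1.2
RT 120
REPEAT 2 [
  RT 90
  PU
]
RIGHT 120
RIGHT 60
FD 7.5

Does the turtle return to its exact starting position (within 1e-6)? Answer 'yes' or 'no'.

Executing turtle program step by step:
Start: pos=(0,0), heading=0, pen down
FD 1.2: (0,0) -> (1.2,0) [heading=0, draw]
RT 120: heading 0 -> 240
REPEAT 2 [
  -- iteration 1/2 --
  RT 90: heading 240 -> 150
  PU: pen up
  -- iteration 2/2 --
  RT 90: heading 150 -> 60
  PU: pen up
]
RT 120: heading 60 -> 300
RT 60: heading 300 -> 240
FD 7.5: (1.2,0) -> (-2.55,-6.495) [heading=240, move]
Final: pos=(-2.55,-6.495), heading=240, 1 segment(s) drawn

Start position: (0, 0)
Final position: (-2.55, -6.495)
Distance = 6.978; >= 1e-6 -> NOT closed

Answer: no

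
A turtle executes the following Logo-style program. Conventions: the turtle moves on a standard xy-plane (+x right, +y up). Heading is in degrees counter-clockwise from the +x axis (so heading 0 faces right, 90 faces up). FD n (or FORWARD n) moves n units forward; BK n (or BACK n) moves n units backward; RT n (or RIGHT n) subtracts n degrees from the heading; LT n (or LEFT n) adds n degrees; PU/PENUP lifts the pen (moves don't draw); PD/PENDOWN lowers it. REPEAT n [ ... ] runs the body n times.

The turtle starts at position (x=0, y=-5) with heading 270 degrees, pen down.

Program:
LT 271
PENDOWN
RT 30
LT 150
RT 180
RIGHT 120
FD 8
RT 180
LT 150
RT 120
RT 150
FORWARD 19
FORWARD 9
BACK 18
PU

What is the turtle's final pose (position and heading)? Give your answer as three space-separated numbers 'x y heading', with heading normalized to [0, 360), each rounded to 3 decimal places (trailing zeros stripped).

Answer: 12.847 3.886 61

Derivation:
Executing turtle program step by step:
Start: pos=(0,-5), heading=270, pen down
LT 271: heading 270 -> 181
PD: pen down
RT 30: heading 181 -> 151
LT 150: heading 151 -> 301
RT 180: heading 301 -> 121
RT 120: heading 121 -> 1
FD 8: (0,-5) -> (7.999,-4.86) [heading=1, draw]
RT 180: heading 1 -> 181
LT 150: heading 181 -> 331
RT 120: heading 331 -> 211
RT 150: heading 211 -> 61
FD 19: (7.999,-4.86) -> (17.21,11.757) [heading=61, draw]
FD 9: (17.21,11.757) -> (21.573,19.629) [heading=61, draw]
BK 18: (21.573,19.629) -> (12.847,3.886) [heading=61, draw]
PU: pen up
Final: pos=(12.847,3.886), heading=61, 4 segment(s) drawn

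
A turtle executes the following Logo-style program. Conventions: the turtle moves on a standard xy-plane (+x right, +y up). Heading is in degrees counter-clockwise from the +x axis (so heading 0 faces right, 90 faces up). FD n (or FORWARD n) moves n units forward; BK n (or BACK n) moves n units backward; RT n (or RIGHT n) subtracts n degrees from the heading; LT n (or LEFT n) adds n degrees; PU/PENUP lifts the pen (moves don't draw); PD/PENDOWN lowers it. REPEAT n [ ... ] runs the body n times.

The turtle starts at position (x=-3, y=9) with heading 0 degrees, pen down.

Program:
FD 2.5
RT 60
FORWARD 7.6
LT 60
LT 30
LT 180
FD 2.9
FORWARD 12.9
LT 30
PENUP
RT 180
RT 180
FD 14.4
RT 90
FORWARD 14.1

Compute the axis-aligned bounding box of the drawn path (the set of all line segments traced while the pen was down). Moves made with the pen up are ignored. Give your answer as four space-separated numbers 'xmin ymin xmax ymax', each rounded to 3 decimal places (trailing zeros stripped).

Executing turtle program step by step:
Start: pos=(-3,9), heading=0, pen down
FD 2.5: (-3,9) -> (-0.5,9) [heading=0, draw]
RT 60: heading 0 -> 300
FD 7.6: (-0.5,9) -> (3.3,2.418) [heading=300, draw]
LT 60: heading 300 -> 0
LT 30: heading 0 -> 30
LT 180: heading 30 -> 210
FD 2.9: (3.3,2.418) -> (0.789,0.968) [heading=210, draw]
FD 12.9: (0.789,0.968) -> (-10.383,-5.482) [heading=210, draw]
LT 30: heading 210 -> 240
PU: pen up
RT 180: heading 240 -> 60
RT 180: heading 60 -> 240
FD 14.4: (-10.383,-5.482) -> (-17.583,-17.953) [heading=240, move]
RT 90: heading 240 -> 150
FD 14.1: (-17.583,-17.953) -> (-29.794,-10.903) [heading=150, move]
Final: pos=(-29.794,-10.903), heading=150, 4 segment(s) drawn

Segment endpoints: x in {-10.383, -3, -0.5, 0.789, 3.3}, y in {-5.482, 0.968, 2.418, 9}
xmin=-10.383, ymin=-5.482, xmax=3.3, ymax=9

Answer: -10.383 -5.482 3.3 9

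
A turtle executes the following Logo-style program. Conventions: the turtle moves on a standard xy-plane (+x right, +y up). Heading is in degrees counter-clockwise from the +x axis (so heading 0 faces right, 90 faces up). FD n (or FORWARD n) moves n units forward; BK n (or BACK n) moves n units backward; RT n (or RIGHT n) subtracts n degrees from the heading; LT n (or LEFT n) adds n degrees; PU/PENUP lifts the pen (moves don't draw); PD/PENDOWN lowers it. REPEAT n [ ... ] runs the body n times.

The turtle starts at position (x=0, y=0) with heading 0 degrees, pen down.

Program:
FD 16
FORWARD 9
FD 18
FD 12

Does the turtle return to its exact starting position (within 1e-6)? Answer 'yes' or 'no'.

Answer: no

Derivation:
Executing turtle program step by step:
Start: pos=(0,0), heading=0, pen down
FD 16: (0,0) -> (16,0) [heading=0, draw]
FD 9: (16,0) -> (25,0) [heading=0, draw]
FD 18: (25,0) -> (43,0) [heading=0, draw]
FD 12: (43,0) -> (55,0) [heading=0, draw]
Final: pos=(55,0), heading=0, 4 segment(s) drawn

Start position: (0, 0)
Final position: (55, 0)
Distance = 55; >= 1e-6 -> NOT closed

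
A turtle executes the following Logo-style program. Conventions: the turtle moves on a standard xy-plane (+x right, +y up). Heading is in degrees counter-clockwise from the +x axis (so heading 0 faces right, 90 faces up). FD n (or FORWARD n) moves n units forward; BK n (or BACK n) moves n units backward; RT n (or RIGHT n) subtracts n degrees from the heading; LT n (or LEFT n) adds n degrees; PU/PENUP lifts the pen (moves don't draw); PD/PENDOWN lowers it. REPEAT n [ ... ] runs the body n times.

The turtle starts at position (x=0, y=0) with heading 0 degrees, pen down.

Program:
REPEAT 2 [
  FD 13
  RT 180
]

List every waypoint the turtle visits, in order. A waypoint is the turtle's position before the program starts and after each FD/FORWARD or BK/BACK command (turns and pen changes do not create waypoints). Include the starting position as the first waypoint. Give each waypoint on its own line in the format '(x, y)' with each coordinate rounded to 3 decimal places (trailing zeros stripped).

Executing turtle program step by step:
Start: pos=(0,0), heading=0, pen down
REPEAT 2 [
  -- iteration 1/2 --
  FD 13: (0,0) -> (13,0) [heading=0, draw]
  RT 180: heading 0 -> 180
  -- iteration 2/2 --
  FD 13: (13,0) -> (0,0) [heading=180, draw]
  RT 180: heading 180 -> 0
]
Final: pos=(0,0), heading=0, 2 segment(s) drawn
Waypoints (3 total):
(0, 0)
(13, 0)
(0, 0)

Answer: (0, 0)
(13, 0)
(0, 0)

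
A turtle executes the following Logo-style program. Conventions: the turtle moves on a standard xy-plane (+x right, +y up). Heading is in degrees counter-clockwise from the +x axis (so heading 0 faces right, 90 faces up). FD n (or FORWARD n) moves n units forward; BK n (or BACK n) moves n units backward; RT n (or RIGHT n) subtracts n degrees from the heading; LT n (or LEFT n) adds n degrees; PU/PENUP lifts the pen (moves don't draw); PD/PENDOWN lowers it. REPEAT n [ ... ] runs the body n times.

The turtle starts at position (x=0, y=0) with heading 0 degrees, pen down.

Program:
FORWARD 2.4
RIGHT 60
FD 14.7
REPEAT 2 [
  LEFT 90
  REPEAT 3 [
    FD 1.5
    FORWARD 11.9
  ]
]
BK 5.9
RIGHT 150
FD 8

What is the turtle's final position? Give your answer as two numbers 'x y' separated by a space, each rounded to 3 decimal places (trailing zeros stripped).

Executing turtle program step by step:
Start: pos=(0,0), heading=0, pen down
FD 2.4: (0,0) -> (2.4,0) [heading=0, draw]
RT 60: heading 0 -> 300
FD 14.7: (2.4,0) -> (9.75,-12.731) [heading=300, draw]
REPEAT 2 [
  -- iteration 1/2 --
  LT 90: heading 300 -> 30
  REPEAT 3 [
    -- iteration 1/3 --
    FD 1.5: (9.75,-12.731) -> (11.049,-11.981) [heading=30, draw]
    FD 11.9: (11.049,-11.981) -> (21.355,-6.031) [heading=30, draw]
    -- iteration 2/3 --
    FD 1.5: (21.355,-6.031) -> (22.654,-5.281) [heading=30, draw]
    FD 11.9: (22.654,-5.281) -> (32.959,0.669) [heading=30, draw]
    -- iteration 3/3 --
    FD 1.5: (32.959,0.669) -> (34.259,1.419) [heading=30, draw]
    FD 11.9: (34.259,1.419) -> (44.564,7.369) [heading=30, draw]
  ]
  -- iteration 2/2 --
  LT 90: heading 30 -> 120
  REPEAT 3 [
    -- iteration 1/3 --
    FD 1.5: (44.564,7.369) -> (43.814,8.668) [heading=120, draw]
    FD 11.9: (43.814,8.668) -> (37.864,18.974) [heading=120, draw]
    -- iteration 2/3 --
    FD 1.5: (37.864,18.974) -> (37.114,20.273) [heading=120, draw]
    FD 11.9: (37.114,20.273) -> (31.164,30.579) [heading=120, draw]
    -- iteration 3/3 --
    FD 1.5: (31.164,30.579) -> (30.414,31.878) [heading=120, draw]
    FD 11.9: (30.414,31.878) -> (24.464,42.184) [heading=120, draw]
  ]
]
BK 5.9: (24.464,42.184) -> (27.414,37.074) [heading=120, draw]
RT 150: heading 120 -> 330
FD 8: (27.414,37.074) -> (34.342,33.074) [heading=330, draw]
Final: pos=(34.342,33.074), heading=330, 16 segment(s) drawn

Answer: 34.342 33.074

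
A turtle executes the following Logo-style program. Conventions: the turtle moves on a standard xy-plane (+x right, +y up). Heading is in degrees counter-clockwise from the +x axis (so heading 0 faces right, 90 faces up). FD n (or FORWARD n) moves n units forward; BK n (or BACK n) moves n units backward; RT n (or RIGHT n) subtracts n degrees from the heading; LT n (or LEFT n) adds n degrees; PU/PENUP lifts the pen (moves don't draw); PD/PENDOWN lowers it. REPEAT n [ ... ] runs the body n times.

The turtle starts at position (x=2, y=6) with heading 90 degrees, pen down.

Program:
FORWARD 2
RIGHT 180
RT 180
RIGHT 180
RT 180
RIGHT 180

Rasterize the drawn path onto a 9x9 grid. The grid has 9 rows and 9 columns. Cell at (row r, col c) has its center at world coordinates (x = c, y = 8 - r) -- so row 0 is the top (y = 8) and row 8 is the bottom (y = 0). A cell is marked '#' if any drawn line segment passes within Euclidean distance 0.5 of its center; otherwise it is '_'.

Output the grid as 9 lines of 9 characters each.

Answer: __#______
__#______
__#______
_________
_________
_________
_________
_________
_________

Derivation:
Segment 0: (2,6) -> (2,8)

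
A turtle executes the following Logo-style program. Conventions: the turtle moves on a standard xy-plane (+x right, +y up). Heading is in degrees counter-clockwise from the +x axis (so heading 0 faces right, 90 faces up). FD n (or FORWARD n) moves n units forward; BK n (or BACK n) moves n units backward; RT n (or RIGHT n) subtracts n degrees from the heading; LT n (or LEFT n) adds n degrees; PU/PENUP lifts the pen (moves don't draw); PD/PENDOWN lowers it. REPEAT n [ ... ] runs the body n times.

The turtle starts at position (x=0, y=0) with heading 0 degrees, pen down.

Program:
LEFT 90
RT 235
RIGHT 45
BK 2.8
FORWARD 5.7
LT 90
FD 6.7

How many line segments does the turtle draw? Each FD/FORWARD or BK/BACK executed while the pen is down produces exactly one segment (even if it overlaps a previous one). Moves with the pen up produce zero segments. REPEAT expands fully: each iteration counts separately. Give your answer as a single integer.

Answer: 3

Derivation:
Executing turtle program step by step:
Start: pos=(0,0), heading=0, pen down
LT 90: heading 0 -> 90
RT 235: heading 90 -> 215
RT 45: heading 215 -> 170
BK 2.8: (0,0) -> (2.757,-0.486) [heading=170, draw]
FD 5.7: (2.757,-0.486) -> (-2.856,0.504) [heading=170, draw]
LT 90: heading 170 -> 260
FD 6.7: (-2.856,0.504) -> (-4.019,-6.095) [heading=260, draw]
Final: pos=(-4.019,-6.095), heading=260, 3 segment(s) drawn
Segments drawn: 3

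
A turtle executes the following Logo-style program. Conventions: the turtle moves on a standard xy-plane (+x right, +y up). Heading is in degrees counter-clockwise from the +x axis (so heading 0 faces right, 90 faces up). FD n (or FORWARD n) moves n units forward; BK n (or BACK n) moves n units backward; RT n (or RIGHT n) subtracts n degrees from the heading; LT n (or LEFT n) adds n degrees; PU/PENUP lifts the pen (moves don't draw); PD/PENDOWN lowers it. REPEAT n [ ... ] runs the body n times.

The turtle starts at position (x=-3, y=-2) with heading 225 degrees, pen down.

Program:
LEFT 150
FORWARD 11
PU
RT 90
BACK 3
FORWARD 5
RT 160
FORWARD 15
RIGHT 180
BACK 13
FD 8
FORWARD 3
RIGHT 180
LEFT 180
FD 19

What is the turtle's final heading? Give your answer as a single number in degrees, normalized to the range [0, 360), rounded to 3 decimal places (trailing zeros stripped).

Answer: 305

Derivation:
Executing turtle program step by step:
Start: pos=(-3,-2), heading=225, pen down
LT 150: heading 225 -> 15
FD 11: (-3,-2) -> (7.625,0.847) [heading=15, draw]
PU: pen up
RT 90: heading 15 -> 285
BK 3: (7.625,0.847) -> (6.849,3.745) [heading=285, move]
FD 5: (6.849,3.745) -> (8.143,-1.085) [heading=285, move]
RT 160: heading 285 -> 125
FD 15: (8.143,-1.085) -> (-0.461,11.202) [heading=125, move]
RT 180: heading 125 -> 305
BK 13: (-0.461,11.202) -> (-7.917,21.851) [heading=305, move]
FD 8: (-7.917,21.851) -> (-3.329,15.298) [heading=305, move]
FD 3: (-3.329,15.298) -> (-1.608,12.841) [heading=305, move]
RT 180: heading 305 -> 125
LT 180: heading 125 -> 305
FD 19: (-1.608,12.841) -> (9.29,-2.723) [heading=305, move]
Final: pos=(9.29,-2.723), heading=305, 1 segment(s) drawn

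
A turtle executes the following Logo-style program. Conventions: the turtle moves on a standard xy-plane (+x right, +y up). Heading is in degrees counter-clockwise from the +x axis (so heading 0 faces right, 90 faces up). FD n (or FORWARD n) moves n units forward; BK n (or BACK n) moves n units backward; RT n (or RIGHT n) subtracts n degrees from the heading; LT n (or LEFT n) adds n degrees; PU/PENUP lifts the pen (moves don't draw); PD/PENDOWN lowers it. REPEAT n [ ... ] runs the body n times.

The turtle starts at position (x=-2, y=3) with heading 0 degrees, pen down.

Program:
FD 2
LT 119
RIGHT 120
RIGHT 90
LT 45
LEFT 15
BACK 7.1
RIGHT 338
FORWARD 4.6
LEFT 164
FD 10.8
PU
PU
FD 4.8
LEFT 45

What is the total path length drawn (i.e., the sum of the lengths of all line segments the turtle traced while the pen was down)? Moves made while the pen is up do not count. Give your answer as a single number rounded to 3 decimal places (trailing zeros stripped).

Executing turtle program step by step:
Start: pos=(-2,3), heading=0, pen down
FD 2: (-2,3) -> (0,3) [heading=0, draw]
LT 119: heading 0 -> 119
RT 120: heading 119 -> 359
RT 90: heading 359 -> 269
LT 45: heading 269 -> 314
LT 15: heading 314 -> 329
BK 7.1: (0,3) -> (-6.086,6.657) [heading=329, draw]
RT 338: heading 329 -> 351
FD 4.6: (-6.086,6.657) -> (-1.543,5.937) [heading=351, draw]
LT 164: heading 351 -> 155
FD 10.8: (-1.543,5.937) -> (-11.331,10.501) [heading=155, draw]
PU: pen up
PU: pen up
FD 4.8: (-11.331,10.501) -> (-15.681,12.53) [heading=155, move]
LT 45: heading 155 -> 200
Final: pos=(-15.681,12.53), heading=200, 4 segment(s) drawn

Segment lengths:
  seg 1: (-2,3) -> (0,3), length = 2
  seg 2: (0,3) -> (-6.086,6.657), length = 7.1
  seg 3: (-6.086,6.657) -> (-1.543,5.937), length = 4.6
  seg 4: (-1.543,5.937) -> (-11.331,10.501), length = 10.8
Total = 24.5

Answer: 24.5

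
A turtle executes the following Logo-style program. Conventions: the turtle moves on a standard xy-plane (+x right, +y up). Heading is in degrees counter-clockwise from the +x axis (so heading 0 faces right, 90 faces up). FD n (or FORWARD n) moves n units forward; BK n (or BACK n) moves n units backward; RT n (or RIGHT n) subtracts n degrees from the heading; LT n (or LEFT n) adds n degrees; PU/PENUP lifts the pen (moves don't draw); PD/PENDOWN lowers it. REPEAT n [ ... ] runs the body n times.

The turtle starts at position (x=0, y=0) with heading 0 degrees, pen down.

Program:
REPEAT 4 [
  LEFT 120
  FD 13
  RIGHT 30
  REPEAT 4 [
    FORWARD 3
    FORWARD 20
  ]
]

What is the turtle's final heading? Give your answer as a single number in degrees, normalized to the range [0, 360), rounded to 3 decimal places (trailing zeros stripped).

Executing turtle program step by step:
Start: pos=(0,0), heading=0, pen down
REPEAT 4 [
  -- iteration 1/4 --
  LT 120: heading 0 -> 120
  FD 13: (0,0) -> (-6.5,11.258) [heading=120, draw]
  RT 30: heading 120 -> 90
  REPEAT 4 [
    -- iteration 1/4 --
    FD 3: (-6.5,11.258) -> (-6.5,14.258) [heading=90, draw]
    FD 20: (-6.5,14.258) -> (-6.5,34.258) [heading=90, draw]
    -- iteration 2/4 --
    FD 3: (-6.5,34.258) -> (-6.5,37.258) [heading=90, draw]
    FD 20: (-6.5,37.258) -> (-6.5,57.258) [heading=90, draw]
    -- iteration 3/4 --
    FD 3: (-6.5,57.258) -> (-6.5,60.258) [heading=90, draw]
    FD 20: (-6.5,60.258) -> (-6.5,80.258) [heading=90, draw]
    -- iteration 4/4 --
    FD 3: (-6.5,80.258) -> (-6.5,83.258) [heading=90, draw]
    FD 20: (-6.5,83.258) -> (-6.5,103.258) [heading=90, draw]
  ]
  -- iteration 2/4 --
  LT 120: heading 90 -> 210
  FD 13: (-6.5,103.258) -> (-17.758,96.758) [heading=210, draw]
  RT 30: heading 210 -> 180
  REPEAT 4 [
    -- iteration 1/4 --
    FD 3: (-17.758,96.758) -> (-20.758,96.758) [heading=180, draw]
    FD 20: (-20.758,96.758) -> (-40.758,96.758) [heading=180, draw]
    -- iteration 2/4 --
    FD 3: (-40.758,96.758) -> (-43.758,96.758) [heading=180, draw]
    FD 20: (-43.758,96.758) -> (-63.758,96.758) [heading=180, draw]
    -- iteration 3/4 --
    FD 3: (-63.758,96.758) -> (-66.758,96.758) [heading=180, draw]
    FD 20: (-66.758,96.758) -> (-86.758,96.758) [heading=180, draw]
    -- iteration 4/4 --
    FD 3: (-86.758,96.758) -> (-89.758,96.758) [heading=180, draw]
    FD 20: (-89.758,96.758) -> (-109.758,96.758) [heading=180, draw]
  ]
  -- iteration 3/4 --
  LT 120: heading 180 -> 300
  FD 13: (-109.758,96.758) -> (-103.258,85.5) [heading=300, draw]
  RT 30: heading 300 -> 270
  REPEAT 4 [
    -- iteration 1/4 --
    FD 3: (-103.258,85.5) -> (-103.258,82.5) [heading=270, draw]
    FD 20: (-103.258,82.5) -> (-103.258,62.5) [heading=270, draw]
    -- iteration 2/4 --
    FD 3: (-103.258,62.5) -> (-103.258,59.5) [heading=270, draw]
    FD 20: (-103.258,59.5) -> (-103.258,39.5) [heading=270, draw]
    -- iteration 3/4 --
    FD 3: (-103.258,39.5) -> (-103.258,36.5) [heading=270, draw]
    FD 20: (-103.258,36.5) -> (-103.258,16.5) [heading=270, draw]
    -- iteration 4/4 --
    FD 3: (-103.258,16.5) -> (-103.258,13.5) [heading=270, draw]
    FD 20: (-103.258,13.5) -> (-103.258,-6.5) [heading=270, draw]
  ]
  -- iteration 4/4 --
  LT 120: heading 270 -> 30
  FD 13: (-103.258,-6.5) -> (-92,0) [heading=30, draw]
  RT 30: heading 30 -> 0
  REPEAT 4 [
    -- iteration 1/4 --
    FD 3: (-92,0) -> (-89,0) [heading=0, draw]
    FD 20: (-89,0) -> (-69,0) [heading=0, draw]
    -- iteration 2/4 --
    FD 3: (-69,0) -> (-66,0) [heading=0, draw]
    FD 20: (-66,0) -> (-46,0) [heading=0, draw]
    -- iteration 3/4 --
    FD 3: (-46,0) -> (-43,0) [heading=0, draw]
    FD 20: (-43,0) -> (-23,0) [heading=0, draw]
    -- iteration 4/4 --
    FD 3: (-23,0) -> (-20,0) [heading=0, draw]
    FD 20: (-20,0) -> (0,0) [heading=0, draw]
  ]
]
Final: pos=(0,0), heading=0, 36 segment(s) drawn

Answer: 0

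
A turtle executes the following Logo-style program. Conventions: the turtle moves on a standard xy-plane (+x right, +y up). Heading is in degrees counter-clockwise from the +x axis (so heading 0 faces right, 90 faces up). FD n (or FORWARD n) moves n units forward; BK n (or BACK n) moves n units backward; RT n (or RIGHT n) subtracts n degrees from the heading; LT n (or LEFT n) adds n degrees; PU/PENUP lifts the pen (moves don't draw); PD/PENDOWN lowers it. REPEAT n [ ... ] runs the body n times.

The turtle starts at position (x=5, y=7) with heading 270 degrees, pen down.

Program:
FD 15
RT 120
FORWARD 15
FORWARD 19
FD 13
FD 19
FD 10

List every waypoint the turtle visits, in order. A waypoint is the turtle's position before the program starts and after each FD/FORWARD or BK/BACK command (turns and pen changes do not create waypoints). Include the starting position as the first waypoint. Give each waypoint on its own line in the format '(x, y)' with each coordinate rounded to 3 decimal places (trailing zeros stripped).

Answer: (5, 7)
(5, -8)
(-7.99, -0.5)
(-24.445, 9)
(-35.703, 15.5)
(-52.158, 25)
(-60.818, 30)

Derivation:
Executing turtle program step by step:
Start: pos=(5,7), heading=270, pen down
FD 15: (5,7) -> (5,-8) [heading=270, draw]
RT 120: heading 270 -> 150
FD 15: (5,-8) -> (-7.99,-0.5) [heading=150, draw]
FD 19: (-7.99,-0.5) -> (-24.445,9) [heading=150, draw]
FD 13: (-24.445,9) -> (-35.703,15.5) [heading=150, draw]
FD 19: (-35.703,15.5) -> (-52.158,25) [heading=150, draw]
FD 10: (-52.158,25) -> (-60.818,30) [heading=150, draw]
Final: pos=(-60.818,30), heading=150, 6 segment(s) drawn
Waypoints (7 total):
(5, 7)
(5, -8)
(-7.99, -0.5)
(-24.445, 9)
(-35.703, 15.5)
(-52.158, 25)
(-60.818, 30)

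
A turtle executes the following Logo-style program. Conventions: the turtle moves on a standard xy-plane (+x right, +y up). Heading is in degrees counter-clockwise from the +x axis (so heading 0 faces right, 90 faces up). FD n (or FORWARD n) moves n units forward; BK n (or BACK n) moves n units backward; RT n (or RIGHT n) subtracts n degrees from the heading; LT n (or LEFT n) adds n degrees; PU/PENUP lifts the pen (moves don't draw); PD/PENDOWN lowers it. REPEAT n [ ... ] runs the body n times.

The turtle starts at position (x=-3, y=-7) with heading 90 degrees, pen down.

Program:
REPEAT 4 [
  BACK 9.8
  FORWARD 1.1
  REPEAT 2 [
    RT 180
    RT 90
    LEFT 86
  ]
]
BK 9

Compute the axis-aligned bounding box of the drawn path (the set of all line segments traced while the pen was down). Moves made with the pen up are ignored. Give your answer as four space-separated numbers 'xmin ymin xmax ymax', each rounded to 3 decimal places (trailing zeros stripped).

Answer: -14.917 -48.259 -3 -7

Derivation:
Executing turtle program step by step:
Start: pos=(-3,-7), heading=90, pen down
REPEAT 4 [
  -- iteration 1/4 --
  BK 9.8: (-3,-7) -> (-3,-16.8) [heading=90, draw]
  FD 1.1: (-3,-16.8) -> (-3,-15.7) [heading=90, draw]
  REPEAT 2 [
    -- iteration 1/2 --
    RT 180: heading 90 -> 270
    RT 90: heading 270 -> 180
    LT 86: heading 180 -> 266
    -- iteration 2/2 --
    RT 180: heading 266 -> 86
    RT 90: heading 86 -> 356
    LT 86: heading 356 -> 82
  ]
  -- iteration 2/4 --
  BK 9.8: (-3,-15.7) -> (-4.364,-25.405) [heading=82, draw]
  FD 1.1: (-4.364,-25.405) -> (-4.211,-24.315) [heading=82, draw]
  REPEAT 2 [
    -- iteration 1/2 --
    RT 180: heading 82 -> 262
    RT 90: heading 262 -> 172
    LT 86: heading 172 -> 258
    -- iteration 2/2 --
    RT 180: heading 258 -> 78
    RT 90: heading 78 -> 348
    LT 86: heading 348 -> 74
  ]
  -- iteration 3/4 --
  BK 9.8: (-4.211,-24.315) -> (-6.912,-33.736) [heading=74, draw]
  FD 1.1: (-6.912,-33.736) -> (-6.609,-32.678) [heading=74, draw]
  REPEAT 2 [
    -- iteration 1/2 --
    RT 180: heading 74 -> 254
    RT 90: heading 254 -> 164
    LT 86: heading 164 -> 250
    -- iteration 2/2 --
    RT 180: heading 250 -> 70
    RT 90: heading 70 -> 340
    LT 86: heading 340 -> 66
  ]
  -- iteration 4/4 --
  BK 9.8: (-6.609,-32.678) -> (-10.595,-41.631) [heading=66, draw]
  FD 1.1: (-10.595,-41.631) -> (-10.147,-40.626) [heading=66, draw]
  REPEAT 2 [
    -- iteration 1/2 --
    RT 180: heading 66 -> 246
    RT 90: heading 246 -> 156
    LT 86: heading 156 -> 242
    -- iteration 2/2 --
    RT 180: heading 242 -> 62
    RT 90: heading 62 -> 332
    LT 86: heading 332 -> 58
  ]
]
BK 9: (-10.147,-40.626) -> (-14.917,-48.259) [heading=58, draw]
Final: pos=(-14.917,-48.259), heading=58, 9 segment(s) drawn

Segment endpoints: x in {-14.917, -10.595, -10.147, -6.912, -6.609, -4.364, -4.211, -3, -3}, y in {-48.259, -41.631, -40.626, -33.736, -32.678, -25.405, -24.315, -16.8, -15.7, -7}
xmin=-14.917, ymin=-48.259, xmax=-3, ymax=-7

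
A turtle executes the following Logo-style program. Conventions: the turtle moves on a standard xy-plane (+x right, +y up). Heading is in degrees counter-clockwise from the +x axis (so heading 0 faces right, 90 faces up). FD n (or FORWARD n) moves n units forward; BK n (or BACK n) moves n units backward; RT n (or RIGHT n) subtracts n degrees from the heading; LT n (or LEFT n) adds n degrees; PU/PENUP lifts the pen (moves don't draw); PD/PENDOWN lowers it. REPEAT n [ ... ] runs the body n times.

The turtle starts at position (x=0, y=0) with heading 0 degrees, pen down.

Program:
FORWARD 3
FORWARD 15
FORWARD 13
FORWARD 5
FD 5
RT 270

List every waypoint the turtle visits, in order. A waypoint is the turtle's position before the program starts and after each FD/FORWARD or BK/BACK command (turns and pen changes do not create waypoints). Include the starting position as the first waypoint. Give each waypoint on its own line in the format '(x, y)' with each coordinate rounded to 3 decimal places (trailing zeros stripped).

Answer: (0, 0)
(3, 0)
(18, 0)
(31, 0)
(36, 0)
(41, 0)

Derivation:
Executing turtle program step by step:
Start: pos=(0,0), heading=0, pen down
FD 3: (0,0) -> (3,0) [heading=0, draw]
FD 15: (3,0) -> (18,0) [heading=0, draw]
FD 13: (18,0) -> (31,0) [heading=0, draw]
FD 5: (31,0) -> (36,0) [heading=0, draw]
FD 5: (36,0) -> (41,0) [heading=0, draw]
RT 270: heading 0 -> 90
Final: pos=(41,0), heading=90, 5 segment(s) drawn
Waypoints (6 total):
(0, 0)
(3, 0)
(18, 0)
(31, 0)
(36, 0)
(41, 0)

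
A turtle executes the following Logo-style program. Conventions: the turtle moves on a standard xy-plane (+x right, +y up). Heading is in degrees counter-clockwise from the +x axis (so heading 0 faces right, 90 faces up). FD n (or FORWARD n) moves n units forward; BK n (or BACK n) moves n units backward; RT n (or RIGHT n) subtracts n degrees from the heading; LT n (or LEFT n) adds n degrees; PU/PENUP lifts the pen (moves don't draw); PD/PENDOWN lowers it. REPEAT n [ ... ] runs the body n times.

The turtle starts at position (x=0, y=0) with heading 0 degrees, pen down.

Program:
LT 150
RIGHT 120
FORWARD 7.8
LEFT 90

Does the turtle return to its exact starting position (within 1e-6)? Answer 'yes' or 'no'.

Answer: no

Derivation:
Executing turtle program step by step:
Start: pos=(0,0), heading=0, pen down
LT 150: heading 0 -> 150
RT 120: heading 150 -> 30
FD 7.8: (0,0) -> (6.755,3.9) [heading=30, draw]
LT 90: heading 30 -> 120
Final: pos=(6.755,3.9), heading=120, 1 segment(s) drawn

Start position: (0, 0)
Final position: (6.755, 3.9)
Distance = 7.8; >= 1e-6 -> NOT closed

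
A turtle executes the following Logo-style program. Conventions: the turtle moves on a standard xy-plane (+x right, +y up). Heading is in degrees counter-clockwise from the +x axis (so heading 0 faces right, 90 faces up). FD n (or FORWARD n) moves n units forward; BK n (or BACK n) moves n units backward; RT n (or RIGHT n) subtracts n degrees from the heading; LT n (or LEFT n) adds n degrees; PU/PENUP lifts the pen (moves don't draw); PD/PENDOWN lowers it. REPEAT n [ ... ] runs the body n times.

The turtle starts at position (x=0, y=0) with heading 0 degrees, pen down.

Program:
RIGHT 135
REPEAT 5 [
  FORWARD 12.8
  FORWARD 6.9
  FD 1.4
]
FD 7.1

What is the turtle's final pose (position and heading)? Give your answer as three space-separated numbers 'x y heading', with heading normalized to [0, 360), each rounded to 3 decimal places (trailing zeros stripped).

Executing turtle program step by step:
Start: pos=(0,0), heading=0, pen down
RT 135: heading 0 -> 225
REPEAT 5 [
  -- iteration 1/5 --
  FD 12.8: (0,0) -> (-9.051,-9.051) [heading=225, draw]
  FD 6.9: (-9.051,-9.051) -> (-13.93,-13.93) [heading=225, draw]
  FD 1.4: (-13.93,-13.93) -> (-14.92,-14.92) [heading=225, draw]
  -- iteration 2/5 --
  FD 12.8: (-14.92,-14.92) -> (-23.971,-23.971) [heading=225, draw]
  FD 6.9: (-23.971,-23.971) -> (-28.85,-28.85) [heading=225, draw]
  FD 1.4: (-28.85,-28.85) -> (-29.84,-29.84) [heading=225, draw]
  -- iteration 3/5 --
  FD 12.8: (-29.84,-29.84) -> (-38.891,-38.891) [heading=225, draw]
  FD 6.9: (-38.891,-38.891) -> (-43.77,-43.77) [heading=225, draw]
  FD 1.4: (-43.77,-43.77) -> (-44.76,-44.76) [heading=225, draw]
  -- iteration 4/5 --
  FD 12.8: (-44.76,-44.76) -> (-53.811,-53.811) [heading=225, draw]
  FD 6.9: (-53.811,-53.811) -> (-58.69,-58.69) [heading=225, draw]
  FD 1.4: (-58.69,-58.69) -> (-59.68,-59.68) [heading=225, draw]
  -- iteration 5/5 --
  FD 12.8: (-59.68,-59.68) -> (-68.731,-68.731) [heading=225, draw]
  FD 6.9: (-68.731,-68.731) -> (-73.61,-73.61) [heading=225, draw]
  FD 1.4: (-73.61,-73.61) -> (-74.6,-74.6) [heading=225, draw]
]
FD 7.1: (-74.6,-74.6) -> (-79.62,-79.62) [heading=225, draw]
Final: pos=(-79.62,-79.62), heading=225, 16 segment(s) drawn

Answer: -79.62 -79.62 225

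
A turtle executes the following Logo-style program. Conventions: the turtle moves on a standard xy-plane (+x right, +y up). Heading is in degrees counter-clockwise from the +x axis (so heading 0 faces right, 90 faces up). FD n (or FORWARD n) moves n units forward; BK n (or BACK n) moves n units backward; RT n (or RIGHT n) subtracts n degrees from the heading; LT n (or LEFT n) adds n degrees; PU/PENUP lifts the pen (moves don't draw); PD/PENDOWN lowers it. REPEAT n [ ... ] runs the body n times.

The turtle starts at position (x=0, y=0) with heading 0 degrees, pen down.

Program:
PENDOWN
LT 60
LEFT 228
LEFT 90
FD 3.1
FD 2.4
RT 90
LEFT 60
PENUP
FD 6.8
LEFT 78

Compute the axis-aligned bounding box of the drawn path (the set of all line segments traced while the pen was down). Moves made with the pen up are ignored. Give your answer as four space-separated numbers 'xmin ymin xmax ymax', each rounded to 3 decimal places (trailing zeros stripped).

Answer: 0 0 5.231 1.7

Derivation:
Executing turtle program step by step:
Start: pos=(0,0), heading=0, pen down
PD: pen down
LT 60: heading 0 -> 60
LT 228: heading 60 -> 288
LT 90: heading 288 -> 18
FD 3.1: (0,0) -> (2.948,0.958) [heading=18, draw]
FD 2.4: (2.948,0.958) -> (5.231,1.7) [heading=18, draw]
RT 90: heading 18 -> 288
LT 60: heading 288 -> 348
PU: pen up
FD 6.8: (5.231,1.7) -> (11.882,0.286) [heading=348, move]
LT 78: heading 348 -> 66
Final: pos=(11.882,0.286), heading=66, 2 segment(s) drawn

Segment endpoints: x in {0, 2.948, 5.231}, y in {0, 0.958, 1.7}
xmin=0, ymin=0, xmax=5.231, ymax=1.7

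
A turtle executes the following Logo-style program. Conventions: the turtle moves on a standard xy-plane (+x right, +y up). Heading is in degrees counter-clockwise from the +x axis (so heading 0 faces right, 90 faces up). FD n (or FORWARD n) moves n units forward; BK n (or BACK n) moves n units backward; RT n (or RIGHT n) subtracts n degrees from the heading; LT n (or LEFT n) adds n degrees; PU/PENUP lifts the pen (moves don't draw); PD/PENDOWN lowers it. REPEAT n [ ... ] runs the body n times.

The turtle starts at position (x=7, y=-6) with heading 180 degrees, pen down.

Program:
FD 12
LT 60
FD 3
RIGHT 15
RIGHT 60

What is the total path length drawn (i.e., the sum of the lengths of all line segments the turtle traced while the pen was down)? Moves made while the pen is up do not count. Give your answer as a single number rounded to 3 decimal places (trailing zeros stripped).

Executing turtle program step by step:
Start: pos=(7,-6), heading=180, pen down
FD 12: (7,-6) -> (-5,-6) [heading=180, draw]
LT 60: heading 180 -> 240
FD 3: (-5,-6) -> (-6.5,-8.598) [heading=240, draw]
RT 15: heading 240 -> 225
RT 60: heading 225 -> 165
Final: pos=(-6.5,-8.598), heading=165, 2 segment(s) drawn

Segment lengths:
  seg 1: (7,-6) -> (-5,-6), length = 12
  seg 2: (-5,-6) -> (-6.5,-8.598), length = 3
Total = 15

Answer: 15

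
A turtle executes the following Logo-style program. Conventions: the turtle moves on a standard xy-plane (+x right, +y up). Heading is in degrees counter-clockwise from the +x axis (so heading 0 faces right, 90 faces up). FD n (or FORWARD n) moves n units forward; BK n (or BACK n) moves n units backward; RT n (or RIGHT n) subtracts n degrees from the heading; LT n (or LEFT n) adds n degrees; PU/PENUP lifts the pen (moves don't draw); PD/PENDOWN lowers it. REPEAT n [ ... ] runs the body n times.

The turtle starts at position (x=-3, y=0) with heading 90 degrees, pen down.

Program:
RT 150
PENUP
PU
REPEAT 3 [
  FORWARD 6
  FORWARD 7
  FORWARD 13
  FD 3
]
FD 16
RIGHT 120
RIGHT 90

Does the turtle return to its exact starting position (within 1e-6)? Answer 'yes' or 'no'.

Answer: no

Derivation:
Executing turtle program step by step:
Start: pos=(-3,0), heading=90, pen down
RT 150: heading 90 -> 300
PU: pen up
PU: pen up
REPEAT 3 [
  -- iteration 1/3 --
  FD 6: (-3,0) -> (0,-5.196) [heading=300, move]
  FD 7: (0,-5.196) -> (3.5,-11.258) [heading=300, move]
  FD 13: (3.5,-11.258) -> (10,-22.517) [heading=300, move]
  FD 3: (10,-22.517) -> (11.5,-25.115) [heading=300, move]
  -- iteration 2/3 --
  FD 6: (11.5,-25.115) -> (14.5,-30.311) [heading=300, move]
  FD 7: (14.5,-30.311) -> (18,-36.373) [heading=300, move]
  FD 13: (18,-36.373) -> (24.5,-47.631) [heading=300, move]
  FD 3: (24.5,-47.631) -> (26,-50.229) [heading=300, move]
  -- iteration 3/3 --
  FD 6: (26,-50.229) -> (29,-55.426) [heading=300, move]
  FD 7: (29,-55.426) -> (32.5,-61.488) [heading=300, move]
  FD 13: (32.5,-61.488) -> (39,-72.746) [heading=300, move]
  FD 3: (39,-72.746) -> (40.5,-75.344) [heading=300, move]
]
FD 16: (40.5,-75.344) -> (48.5,-89.201) [heading=300, move]
RT 120: heading 300 -> 180
RT 90: heading 180 -> 90
Final: pos=(48.5,-89.201), heading=90, 0 segment(s) drawn

Start position: (-3, 0)
Final position: (48.5, -89.201)
Distance = 103; >= 1e-6 -> NOT closed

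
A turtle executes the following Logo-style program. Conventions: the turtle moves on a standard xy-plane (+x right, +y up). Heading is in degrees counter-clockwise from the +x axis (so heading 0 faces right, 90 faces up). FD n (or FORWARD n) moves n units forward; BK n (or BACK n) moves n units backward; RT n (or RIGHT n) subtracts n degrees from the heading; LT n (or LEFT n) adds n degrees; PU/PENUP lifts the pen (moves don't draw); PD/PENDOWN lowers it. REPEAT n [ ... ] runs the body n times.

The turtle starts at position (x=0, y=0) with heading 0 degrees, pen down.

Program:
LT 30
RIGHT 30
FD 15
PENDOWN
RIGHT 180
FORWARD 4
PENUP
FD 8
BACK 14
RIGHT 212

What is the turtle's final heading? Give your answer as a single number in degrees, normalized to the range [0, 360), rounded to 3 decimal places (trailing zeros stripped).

Executing turtle program step by step:
Start: pos=(0,0), heading=0, pen down
LT 30: heading 0 -> 30
RT 30: heading 30 -> 0
FD 15: (0,0) -> (15,0) [heading=0, draw]
PD: pen down
RT 180: heading 0 -> 180
FD 4: (15,0) -> (11,0) [heading=180, draw]
PU: pen up
FD 8: (11,0) -> (3,0) [heading=180, move]
BK 14: (3,0) -> (17,0) [heading=180, move]
RT 212: heading 180 -> 328
Final: pos=(17,0), heading=328, 2 segment(s) drawn

Answer: 328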